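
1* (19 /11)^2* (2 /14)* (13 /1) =4693 /847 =5.54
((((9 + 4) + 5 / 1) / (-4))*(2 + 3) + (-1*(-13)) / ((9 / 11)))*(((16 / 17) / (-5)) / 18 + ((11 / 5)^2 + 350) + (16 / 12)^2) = -9548161 / 4050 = -2357.57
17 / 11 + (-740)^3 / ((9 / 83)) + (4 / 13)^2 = -62524847500559 / 16731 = -3737065776.14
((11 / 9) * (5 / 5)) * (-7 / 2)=-77 / 18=-4.28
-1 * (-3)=3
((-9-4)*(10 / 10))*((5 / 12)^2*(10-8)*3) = -325 / 24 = -13.54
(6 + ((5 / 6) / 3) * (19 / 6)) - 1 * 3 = 419 / 108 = 3.88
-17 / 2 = -8.50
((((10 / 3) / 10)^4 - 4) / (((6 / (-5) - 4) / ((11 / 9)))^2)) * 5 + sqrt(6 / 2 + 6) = 8420333 / 4435236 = 1.90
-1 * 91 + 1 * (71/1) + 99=79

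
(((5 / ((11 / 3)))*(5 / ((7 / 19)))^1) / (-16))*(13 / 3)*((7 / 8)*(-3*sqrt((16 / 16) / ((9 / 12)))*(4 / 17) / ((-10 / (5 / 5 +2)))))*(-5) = 18525*sqrt(3) / 5984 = 5.36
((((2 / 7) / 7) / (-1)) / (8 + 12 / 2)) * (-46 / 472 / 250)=23 / 20237000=0.00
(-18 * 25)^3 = -91125000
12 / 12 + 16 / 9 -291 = -2594 / 9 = -288.22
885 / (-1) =-885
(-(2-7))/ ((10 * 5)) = 1/ 10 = 0.10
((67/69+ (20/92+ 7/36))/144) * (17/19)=19465/2265408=0.01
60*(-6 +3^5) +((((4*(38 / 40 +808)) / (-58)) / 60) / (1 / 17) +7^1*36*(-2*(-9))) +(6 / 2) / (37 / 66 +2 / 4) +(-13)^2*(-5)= 726659673 / 40600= 17898.02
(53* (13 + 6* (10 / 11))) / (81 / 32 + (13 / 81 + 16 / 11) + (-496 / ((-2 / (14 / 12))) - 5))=3.39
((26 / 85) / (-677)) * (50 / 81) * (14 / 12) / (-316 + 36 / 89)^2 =-3604055 / 1103203169540064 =-0.00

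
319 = 319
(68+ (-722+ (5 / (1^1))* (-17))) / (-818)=739 / 818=0.90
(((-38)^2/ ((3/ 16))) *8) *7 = 431274.67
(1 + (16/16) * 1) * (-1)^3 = -2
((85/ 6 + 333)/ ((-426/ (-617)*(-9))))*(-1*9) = 1285211/ 2556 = 502.82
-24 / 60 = -2 / 5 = -0.40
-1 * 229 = -229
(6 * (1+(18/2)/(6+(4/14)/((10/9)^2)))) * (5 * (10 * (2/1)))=1066200/727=1466.57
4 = 4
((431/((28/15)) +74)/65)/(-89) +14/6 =1108249/485940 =2.28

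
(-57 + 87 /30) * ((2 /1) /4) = -541 /20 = -27.05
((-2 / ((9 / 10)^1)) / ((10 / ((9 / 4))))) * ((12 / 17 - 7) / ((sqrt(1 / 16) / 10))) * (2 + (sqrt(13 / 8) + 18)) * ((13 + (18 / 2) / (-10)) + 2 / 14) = 91699 * sqrt(26) / 238 + 3667960 / 119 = 32787.79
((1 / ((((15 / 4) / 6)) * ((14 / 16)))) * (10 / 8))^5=1048576 / 16807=62.39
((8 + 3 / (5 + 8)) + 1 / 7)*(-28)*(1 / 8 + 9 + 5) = -43053 / 13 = -3311.77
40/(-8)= -5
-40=-40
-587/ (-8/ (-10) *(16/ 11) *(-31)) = 32285/ 1984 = 16.27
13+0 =13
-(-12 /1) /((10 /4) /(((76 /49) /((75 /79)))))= 48032 /6125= 7.84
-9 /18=-1 /2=-0.50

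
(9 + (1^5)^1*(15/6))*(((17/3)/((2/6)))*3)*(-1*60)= -35190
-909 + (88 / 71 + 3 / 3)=-64380 / 71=-906.76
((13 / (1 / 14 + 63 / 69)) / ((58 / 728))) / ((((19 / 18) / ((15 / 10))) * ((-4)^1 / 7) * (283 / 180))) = -12959102520 / 49430761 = -262.17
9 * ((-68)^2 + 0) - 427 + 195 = 41384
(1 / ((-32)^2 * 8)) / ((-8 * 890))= -1 / 58327040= -0.00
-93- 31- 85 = -209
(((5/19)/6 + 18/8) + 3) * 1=1207/228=5.29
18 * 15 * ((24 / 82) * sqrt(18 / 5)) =1944 * sqrt(10) / 41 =149.94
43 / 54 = 0.80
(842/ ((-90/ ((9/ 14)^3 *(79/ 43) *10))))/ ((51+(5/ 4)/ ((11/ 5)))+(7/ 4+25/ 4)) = -0.77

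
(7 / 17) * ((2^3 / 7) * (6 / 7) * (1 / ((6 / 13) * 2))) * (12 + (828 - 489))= 18252 / 119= 153.38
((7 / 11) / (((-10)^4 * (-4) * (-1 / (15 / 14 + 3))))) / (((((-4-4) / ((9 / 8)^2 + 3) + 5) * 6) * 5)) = 5187 / 7506400000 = 0.00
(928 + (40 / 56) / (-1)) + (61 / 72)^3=2424341635 / 2612736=927.89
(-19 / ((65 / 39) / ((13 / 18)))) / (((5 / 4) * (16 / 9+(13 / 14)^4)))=-56932512 / 21792625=-2.61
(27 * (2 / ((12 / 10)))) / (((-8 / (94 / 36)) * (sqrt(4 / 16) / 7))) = -1645 / 8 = -205.62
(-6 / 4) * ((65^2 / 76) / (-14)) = 12675 / 2128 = 5.96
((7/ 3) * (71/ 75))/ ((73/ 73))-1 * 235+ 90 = -32128/ 225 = -142.79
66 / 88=3 / 4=0.75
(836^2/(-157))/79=-698896/12403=-56.35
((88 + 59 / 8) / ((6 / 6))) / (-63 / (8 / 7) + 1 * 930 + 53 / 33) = 25179 / 231391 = 0.11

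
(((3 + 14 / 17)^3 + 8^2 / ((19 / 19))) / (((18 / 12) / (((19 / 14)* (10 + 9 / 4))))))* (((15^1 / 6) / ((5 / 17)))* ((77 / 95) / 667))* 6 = 317501723 / 3855260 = 82.36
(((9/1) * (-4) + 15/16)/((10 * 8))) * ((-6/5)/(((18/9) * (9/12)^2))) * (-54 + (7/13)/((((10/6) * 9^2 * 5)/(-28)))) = -44323301/1755000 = -25.26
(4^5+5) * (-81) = -83349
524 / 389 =1.35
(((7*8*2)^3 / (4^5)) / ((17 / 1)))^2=1882384 / 289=6513.44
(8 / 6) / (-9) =-4 / 27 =-0.15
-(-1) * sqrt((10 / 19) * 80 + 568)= 6 * sqrt(6118) / 19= 24.70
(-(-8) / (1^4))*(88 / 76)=176 / 19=9.26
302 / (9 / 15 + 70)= 1510 / 353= 4.28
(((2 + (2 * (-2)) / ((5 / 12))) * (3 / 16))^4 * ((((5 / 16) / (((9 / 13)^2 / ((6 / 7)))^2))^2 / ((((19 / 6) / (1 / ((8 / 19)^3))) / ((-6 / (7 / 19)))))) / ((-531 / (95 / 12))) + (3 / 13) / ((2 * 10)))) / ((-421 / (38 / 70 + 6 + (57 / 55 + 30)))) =-411722098199062588140117917 / 1078101384576743374848000000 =-0.38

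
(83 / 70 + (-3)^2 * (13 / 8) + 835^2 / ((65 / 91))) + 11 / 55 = 976131.01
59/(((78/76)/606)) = 452884/13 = 34837.23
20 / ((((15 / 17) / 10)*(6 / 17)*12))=1445 / 27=53.52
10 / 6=5 / 3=1.67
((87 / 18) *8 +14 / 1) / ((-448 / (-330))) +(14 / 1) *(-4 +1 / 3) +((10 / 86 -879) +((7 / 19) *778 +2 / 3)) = -604.12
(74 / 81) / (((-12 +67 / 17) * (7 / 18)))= -2516 / 8631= -0.29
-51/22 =-2.32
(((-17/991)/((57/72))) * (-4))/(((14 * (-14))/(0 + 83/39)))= -11288/11994073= -0.00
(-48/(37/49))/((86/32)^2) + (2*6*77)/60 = 2257241/342065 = 6.60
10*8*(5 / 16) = 25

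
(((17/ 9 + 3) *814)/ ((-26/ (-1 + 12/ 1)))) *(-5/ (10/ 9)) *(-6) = -590964/ 13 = -45458.77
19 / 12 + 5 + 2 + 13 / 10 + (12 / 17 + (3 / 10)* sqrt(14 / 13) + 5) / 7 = 10.74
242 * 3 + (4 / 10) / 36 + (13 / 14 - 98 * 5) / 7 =1446797 / 2205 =656.14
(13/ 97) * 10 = 130/ 97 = 1.34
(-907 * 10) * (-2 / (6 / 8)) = 72560 / 3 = 24186.67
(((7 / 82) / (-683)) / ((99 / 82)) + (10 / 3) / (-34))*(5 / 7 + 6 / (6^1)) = -451256 / 2682141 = -0.17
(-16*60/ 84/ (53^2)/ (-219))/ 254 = 40/ 546887019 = 0.00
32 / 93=0.34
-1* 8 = -8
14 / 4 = 7 / 2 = 3.50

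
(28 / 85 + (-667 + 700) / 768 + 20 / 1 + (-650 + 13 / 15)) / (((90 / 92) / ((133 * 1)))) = -25111646077 / 293760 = -85483.54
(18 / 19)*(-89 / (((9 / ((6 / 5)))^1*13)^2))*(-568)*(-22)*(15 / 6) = -4448576 / 16055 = -277.08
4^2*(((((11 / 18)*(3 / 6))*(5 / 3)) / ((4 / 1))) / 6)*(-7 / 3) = -385 / 486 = -0.79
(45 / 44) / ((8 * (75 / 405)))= 243 / 352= 0.69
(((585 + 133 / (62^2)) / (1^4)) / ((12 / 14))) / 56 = 2248873 / 184512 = 12.19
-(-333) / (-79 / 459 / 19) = -2904093 / 79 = -36760.67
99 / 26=3.81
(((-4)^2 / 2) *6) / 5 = 48 / 5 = 9.60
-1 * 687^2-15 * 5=-472044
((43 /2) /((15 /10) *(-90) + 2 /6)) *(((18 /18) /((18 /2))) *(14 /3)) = -301 /3636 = -0.08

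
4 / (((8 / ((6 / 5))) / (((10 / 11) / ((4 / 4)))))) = 6 / 11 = 0.55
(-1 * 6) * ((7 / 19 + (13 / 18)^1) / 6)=-373 / 342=-1.09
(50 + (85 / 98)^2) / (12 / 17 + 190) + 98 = 3059630689 / 31136168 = 98.27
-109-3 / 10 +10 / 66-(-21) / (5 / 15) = -15229 / 330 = -46.15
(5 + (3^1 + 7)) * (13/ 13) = 15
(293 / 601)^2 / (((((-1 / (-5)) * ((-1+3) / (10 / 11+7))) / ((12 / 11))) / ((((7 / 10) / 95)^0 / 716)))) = 0.01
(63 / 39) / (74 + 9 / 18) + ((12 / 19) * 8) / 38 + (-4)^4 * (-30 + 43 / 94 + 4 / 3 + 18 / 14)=-4756809975506 / 690166659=-6892.26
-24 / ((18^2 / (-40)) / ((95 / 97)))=7600 / 2619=2.90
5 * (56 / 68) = 70 / 17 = 4.12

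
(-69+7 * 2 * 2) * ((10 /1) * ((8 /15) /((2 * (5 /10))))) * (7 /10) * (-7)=16072 /15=1071.47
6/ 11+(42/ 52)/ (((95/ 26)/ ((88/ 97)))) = 75618/ 101365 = 0.75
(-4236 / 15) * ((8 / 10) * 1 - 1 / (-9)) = -57892 / 225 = -257.30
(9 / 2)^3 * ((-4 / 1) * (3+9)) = -4374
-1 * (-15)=15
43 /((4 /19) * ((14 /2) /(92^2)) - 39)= -1.10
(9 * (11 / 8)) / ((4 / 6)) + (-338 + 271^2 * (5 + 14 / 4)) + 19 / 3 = 29948899 / 48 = 623935.40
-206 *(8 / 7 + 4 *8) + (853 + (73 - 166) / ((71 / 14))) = -2978405 / 497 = -5992.77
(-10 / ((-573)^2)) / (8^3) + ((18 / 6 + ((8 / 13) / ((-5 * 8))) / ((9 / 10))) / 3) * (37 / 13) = 120596260633 / 42614477568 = 2.83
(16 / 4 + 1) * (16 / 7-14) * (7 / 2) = -205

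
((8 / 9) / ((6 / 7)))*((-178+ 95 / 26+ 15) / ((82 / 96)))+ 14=-286958 / 1599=-179.46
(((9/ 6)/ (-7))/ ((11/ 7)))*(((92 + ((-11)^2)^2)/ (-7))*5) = 220995/ 154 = 1435.03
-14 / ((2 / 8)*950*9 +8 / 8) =-4 / 611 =-0.01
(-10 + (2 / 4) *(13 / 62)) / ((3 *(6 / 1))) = -409 / 744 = -0.55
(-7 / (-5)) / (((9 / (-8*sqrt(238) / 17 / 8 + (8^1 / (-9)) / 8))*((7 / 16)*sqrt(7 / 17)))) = -16*sqrt(2) / 45-16*sqrt(119) / 2835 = -0.56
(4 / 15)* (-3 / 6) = -0.13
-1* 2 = -2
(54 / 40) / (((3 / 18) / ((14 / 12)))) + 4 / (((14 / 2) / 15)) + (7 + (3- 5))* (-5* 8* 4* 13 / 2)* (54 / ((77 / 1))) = -798321 / 220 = -3628.73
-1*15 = -15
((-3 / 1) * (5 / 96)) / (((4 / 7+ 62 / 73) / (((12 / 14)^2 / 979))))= -0.00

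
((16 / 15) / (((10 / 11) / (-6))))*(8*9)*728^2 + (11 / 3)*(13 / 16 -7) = -107455325043 / 400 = -268638312.61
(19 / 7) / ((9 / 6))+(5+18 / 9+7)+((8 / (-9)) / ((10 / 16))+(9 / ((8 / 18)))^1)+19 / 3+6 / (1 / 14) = 124.97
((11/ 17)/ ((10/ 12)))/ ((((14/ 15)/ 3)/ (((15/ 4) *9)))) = 40095/ 476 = 84.23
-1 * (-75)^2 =-5625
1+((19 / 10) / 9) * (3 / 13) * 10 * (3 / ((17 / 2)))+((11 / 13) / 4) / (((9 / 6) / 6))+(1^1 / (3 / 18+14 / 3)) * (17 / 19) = 268288 / 121771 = 2.20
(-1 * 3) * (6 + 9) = -45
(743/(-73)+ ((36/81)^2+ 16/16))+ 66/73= -47756/5913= -8.08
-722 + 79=-643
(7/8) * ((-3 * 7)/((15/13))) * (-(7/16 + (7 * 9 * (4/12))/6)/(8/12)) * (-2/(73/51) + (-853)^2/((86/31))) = 39647109913047/1607168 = 24668926.90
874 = 874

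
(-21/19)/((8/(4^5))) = -2688/19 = -141.47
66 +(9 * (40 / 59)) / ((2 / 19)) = 7314 / 59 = 123.97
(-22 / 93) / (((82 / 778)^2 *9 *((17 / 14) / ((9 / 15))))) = -46606868 / 39864915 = -1.17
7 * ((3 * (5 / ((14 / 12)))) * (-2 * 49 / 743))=-8820 / 743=-11.87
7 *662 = 4634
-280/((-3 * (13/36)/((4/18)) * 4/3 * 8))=70/13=5.38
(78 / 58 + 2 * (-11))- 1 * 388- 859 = -36762 / 29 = -1267.66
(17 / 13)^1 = 17 / 13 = 1.31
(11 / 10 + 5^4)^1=6261 / 10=626.10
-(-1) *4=4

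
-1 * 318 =-318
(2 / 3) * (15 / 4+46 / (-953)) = 14111 / 5718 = 2.47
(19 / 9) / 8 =19 / 72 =0.26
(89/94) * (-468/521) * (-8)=166608/24487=6.80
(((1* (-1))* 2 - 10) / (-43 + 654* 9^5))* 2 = -24 / 38618003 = -0.00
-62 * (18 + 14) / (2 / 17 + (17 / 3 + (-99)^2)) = -50592 / 250073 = -0.20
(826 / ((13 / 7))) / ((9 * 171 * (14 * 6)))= 413 / 120042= 0.00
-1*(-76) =76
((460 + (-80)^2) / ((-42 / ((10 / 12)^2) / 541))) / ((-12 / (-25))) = -82840625 / 648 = -127840.47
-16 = -16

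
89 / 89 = 1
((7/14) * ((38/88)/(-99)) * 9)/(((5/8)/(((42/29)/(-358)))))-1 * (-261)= 261.00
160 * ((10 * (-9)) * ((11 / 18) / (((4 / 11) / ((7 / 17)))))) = -169400 / 17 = -9964.71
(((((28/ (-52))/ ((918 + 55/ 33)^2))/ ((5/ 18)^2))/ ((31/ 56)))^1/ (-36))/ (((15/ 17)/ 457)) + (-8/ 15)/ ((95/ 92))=-11284333661768/ 21857139081375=-0.52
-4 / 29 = -0.14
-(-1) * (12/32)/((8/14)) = 0.66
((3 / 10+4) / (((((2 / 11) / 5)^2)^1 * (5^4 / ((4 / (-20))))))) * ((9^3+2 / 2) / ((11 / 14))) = -241703 / 250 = -966.81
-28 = -28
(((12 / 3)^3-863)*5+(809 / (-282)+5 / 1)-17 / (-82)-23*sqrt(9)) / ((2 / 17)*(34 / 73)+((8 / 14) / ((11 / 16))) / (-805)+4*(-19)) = 106246873480825 / 1986637828872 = 53.48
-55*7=-385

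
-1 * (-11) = 11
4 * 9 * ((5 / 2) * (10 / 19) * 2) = 1800 / 19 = 94.74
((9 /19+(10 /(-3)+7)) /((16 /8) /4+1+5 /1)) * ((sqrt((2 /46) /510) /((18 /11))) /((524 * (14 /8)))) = 1298 * sqrt(11730) /35867249145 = 0.00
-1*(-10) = 10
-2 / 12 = -1 / 6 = -0.17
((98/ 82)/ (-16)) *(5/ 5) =-49/ 656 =-0.07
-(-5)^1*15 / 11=6.82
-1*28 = -28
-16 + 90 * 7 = 614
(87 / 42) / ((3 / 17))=493 / 42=11.74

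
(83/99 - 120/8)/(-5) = 1402/495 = 2.83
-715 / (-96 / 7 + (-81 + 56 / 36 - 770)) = 3465 / 4183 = 0.83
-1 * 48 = -48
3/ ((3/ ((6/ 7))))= 6/ 7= 0.86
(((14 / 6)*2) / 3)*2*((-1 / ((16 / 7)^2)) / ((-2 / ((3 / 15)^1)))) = 343 / 5760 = 0.06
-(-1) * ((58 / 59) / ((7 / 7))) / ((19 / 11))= 638 / 1121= 0.57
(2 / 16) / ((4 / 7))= 7 / 32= 0.22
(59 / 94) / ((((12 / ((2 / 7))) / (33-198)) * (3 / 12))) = -3245 / 329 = -9.86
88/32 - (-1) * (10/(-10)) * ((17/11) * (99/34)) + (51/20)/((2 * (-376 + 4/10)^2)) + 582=580.25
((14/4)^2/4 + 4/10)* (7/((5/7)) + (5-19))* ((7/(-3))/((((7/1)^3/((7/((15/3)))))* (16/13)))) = 3601/32000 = 0.11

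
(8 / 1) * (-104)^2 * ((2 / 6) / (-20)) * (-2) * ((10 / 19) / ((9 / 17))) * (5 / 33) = 434.45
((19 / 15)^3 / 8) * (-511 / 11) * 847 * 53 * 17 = -243162846773 / 27000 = -9006031.36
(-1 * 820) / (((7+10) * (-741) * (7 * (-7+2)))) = -164 / 88179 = -0.00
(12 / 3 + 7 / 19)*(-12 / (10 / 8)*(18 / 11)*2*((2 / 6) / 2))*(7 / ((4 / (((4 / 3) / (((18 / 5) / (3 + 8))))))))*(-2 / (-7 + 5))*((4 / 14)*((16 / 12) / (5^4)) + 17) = -296320624 / 106875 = -2772.59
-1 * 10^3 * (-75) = 75000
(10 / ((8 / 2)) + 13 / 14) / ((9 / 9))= 3.43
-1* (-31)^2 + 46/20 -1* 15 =-9737/10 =-973.70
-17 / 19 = -0.89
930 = 930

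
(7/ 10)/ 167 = 7/ 1670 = 0.00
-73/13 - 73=-1022/13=-78.62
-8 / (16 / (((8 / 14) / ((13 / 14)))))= -4 / 13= -0.31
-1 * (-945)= 945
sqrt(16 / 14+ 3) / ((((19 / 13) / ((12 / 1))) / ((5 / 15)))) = 5.57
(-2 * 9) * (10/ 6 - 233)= 4164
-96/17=-5.65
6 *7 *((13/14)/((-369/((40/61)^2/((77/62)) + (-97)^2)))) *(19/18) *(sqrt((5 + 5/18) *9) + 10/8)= -665896600291 *sqrt(190)/1268697276 - 3329483001455/2537394552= -8546.95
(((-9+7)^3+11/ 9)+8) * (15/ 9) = 55/ 27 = 2.04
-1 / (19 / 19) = -1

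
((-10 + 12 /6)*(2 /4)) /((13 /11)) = -44 /13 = -3.38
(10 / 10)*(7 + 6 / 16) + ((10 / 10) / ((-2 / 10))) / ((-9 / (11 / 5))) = 619 / 72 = 8.60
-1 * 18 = -18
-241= -241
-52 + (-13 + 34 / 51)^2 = 901 / 9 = 100.11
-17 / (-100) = 17 / 100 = 0.17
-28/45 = -0.62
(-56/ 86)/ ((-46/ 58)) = 812/ 989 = 0.82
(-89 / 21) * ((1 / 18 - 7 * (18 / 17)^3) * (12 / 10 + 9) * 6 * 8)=17126.46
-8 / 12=-0.67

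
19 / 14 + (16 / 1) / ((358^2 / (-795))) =564259 / 448574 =1.26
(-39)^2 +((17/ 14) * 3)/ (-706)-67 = 14371285/ 9884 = 1453.99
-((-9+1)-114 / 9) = 62 / 3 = 20.67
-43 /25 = -1.72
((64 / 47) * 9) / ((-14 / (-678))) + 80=221584 / 329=673.51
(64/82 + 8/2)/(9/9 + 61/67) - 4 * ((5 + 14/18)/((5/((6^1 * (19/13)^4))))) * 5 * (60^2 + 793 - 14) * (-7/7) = 23959268505709/8647392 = 2770693.00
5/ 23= 0.22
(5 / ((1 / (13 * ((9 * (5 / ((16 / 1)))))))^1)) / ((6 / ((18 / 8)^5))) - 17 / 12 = 172579061 / 98304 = 1755.56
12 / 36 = 1 / 3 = 0.33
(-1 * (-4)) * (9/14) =18/7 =2.57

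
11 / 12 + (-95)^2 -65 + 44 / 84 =752761 / 84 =8961.44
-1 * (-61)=61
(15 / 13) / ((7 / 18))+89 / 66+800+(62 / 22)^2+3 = 53860813 / 66066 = 815.26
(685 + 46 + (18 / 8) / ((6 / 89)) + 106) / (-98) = -6963 / 784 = -8.88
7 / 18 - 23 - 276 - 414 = -12827 / 18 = -712.61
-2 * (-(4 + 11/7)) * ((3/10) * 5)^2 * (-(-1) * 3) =1053/14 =75.21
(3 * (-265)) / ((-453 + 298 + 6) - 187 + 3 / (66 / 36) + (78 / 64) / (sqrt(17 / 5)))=13339040 * sqrt(85) / 26165444763 + 62212536320 / 26165444763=2.38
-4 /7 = -0.57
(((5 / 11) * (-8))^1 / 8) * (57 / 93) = -95 / 341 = -0.28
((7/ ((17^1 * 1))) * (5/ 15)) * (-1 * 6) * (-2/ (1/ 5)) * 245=34300/ 17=2017.65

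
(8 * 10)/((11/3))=21.82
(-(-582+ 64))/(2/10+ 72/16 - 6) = -5180/13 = -398.46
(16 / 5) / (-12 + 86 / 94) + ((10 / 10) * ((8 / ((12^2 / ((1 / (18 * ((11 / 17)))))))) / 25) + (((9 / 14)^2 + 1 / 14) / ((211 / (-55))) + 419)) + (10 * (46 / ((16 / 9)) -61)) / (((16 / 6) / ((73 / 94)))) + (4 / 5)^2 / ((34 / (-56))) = 1934195810102502481 / 6135652073073600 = 315.24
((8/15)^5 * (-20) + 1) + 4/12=71428/151875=0.47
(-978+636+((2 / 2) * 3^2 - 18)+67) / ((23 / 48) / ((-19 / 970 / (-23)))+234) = -129504 / 363269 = -0.36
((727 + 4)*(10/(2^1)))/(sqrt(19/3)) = 3655*sqrt(57)/19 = 1452.35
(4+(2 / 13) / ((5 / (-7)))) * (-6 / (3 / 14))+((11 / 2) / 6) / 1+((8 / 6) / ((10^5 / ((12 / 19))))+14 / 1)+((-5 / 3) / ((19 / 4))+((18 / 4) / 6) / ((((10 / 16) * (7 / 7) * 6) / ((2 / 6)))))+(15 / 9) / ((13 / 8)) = -278835599 / 3087500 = -90.31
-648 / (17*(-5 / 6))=3888 / 85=45.74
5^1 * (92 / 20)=23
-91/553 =-13/79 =-0.16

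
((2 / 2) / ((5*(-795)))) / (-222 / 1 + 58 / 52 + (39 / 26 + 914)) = -13 / 35894250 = -0.00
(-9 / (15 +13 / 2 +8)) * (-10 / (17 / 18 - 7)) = -3240 / 6431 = -0.50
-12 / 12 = -1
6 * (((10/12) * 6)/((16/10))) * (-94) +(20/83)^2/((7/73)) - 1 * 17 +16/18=-1543333745/868014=-1778.01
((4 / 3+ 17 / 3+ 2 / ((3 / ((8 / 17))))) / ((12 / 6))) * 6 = 373 / 17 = 21.94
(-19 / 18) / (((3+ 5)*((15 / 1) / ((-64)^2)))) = -4864 / 135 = -36.03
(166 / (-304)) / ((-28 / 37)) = 3071 / 4256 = 0.72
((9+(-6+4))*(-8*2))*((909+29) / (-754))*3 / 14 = 11256 / 377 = 29.86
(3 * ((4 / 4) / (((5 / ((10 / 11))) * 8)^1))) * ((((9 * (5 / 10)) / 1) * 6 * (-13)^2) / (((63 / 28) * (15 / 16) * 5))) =8112 / 275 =29.50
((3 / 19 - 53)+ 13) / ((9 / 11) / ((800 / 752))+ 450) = -416350 / 4710537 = -0.09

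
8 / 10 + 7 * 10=354 / 5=70.80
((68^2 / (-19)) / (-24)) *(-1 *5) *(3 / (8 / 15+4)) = -1275 / 38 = -33.55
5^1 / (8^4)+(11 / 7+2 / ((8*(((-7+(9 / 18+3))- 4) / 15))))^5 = 97284035 / 68841472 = 1.41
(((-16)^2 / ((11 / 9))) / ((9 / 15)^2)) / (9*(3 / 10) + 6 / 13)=832000 / 4521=184.03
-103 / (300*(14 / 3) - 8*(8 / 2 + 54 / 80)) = -515 / 6813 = -0.08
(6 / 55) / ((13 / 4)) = 0.03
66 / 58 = 33 / 29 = 1.14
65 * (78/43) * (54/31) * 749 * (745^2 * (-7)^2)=5576891077894500/1333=4183714236980.12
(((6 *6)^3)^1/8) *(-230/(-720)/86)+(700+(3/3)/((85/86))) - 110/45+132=56068219/65790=852.23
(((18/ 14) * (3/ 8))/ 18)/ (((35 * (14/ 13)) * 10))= 39/ 548800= 0.00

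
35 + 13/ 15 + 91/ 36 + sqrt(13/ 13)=7091/ 180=39.39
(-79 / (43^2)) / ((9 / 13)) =-1027 / 16641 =-0.06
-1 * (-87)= 87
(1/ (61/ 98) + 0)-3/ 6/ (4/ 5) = 479/ 488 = 0.98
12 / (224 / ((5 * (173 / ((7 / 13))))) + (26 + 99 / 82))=11065080 / 25216171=0.44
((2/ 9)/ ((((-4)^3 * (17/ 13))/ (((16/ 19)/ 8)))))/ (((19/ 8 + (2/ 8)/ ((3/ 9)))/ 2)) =-13/ 72675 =-0.00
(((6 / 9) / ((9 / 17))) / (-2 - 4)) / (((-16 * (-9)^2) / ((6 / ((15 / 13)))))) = 221 / 262440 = 0.00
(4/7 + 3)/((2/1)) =1.79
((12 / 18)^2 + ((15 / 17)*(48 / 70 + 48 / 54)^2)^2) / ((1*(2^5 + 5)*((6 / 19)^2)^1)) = 5969529677329 / 4211160299325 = 1.42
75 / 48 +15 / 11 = 515 / 176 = 2.93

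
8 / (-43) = -8 / 43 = -0.19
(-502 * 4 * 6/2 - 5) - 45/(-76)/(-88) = -40321997/6688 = -6029.01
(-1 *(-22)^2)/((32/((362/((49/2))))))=-21901/98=-223.48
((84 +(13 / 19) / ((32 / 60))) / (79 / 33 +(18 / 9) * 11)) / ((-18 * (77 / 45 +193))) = -427779 / 428847328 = -0.00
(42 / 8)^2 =441 / 16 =27.56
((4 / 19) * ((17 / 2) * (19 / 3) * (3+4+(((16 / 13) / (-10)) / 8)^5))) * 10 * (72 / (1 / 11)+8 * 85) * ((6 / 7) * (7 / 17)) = 95645076788224 / 232058125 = 412160.00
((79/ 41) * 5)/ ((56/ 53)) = 20935/ 2296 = 9.12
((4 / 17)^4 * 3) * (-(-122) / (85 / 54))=5059584 / 7099285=0.71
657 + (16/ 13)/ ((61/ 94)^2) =31922437/ 48373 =659.92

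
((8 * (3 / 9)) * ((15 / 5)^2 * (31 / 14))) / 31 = 12 / 7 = 1.71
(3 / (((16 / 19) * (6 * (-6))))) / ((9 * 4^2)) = -19 / 27648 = -0.00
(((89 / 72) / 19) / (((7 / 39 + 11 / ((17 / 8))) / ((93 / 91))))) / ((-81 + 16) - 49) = -46903 / 430722096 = -0.00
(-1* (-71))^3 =357911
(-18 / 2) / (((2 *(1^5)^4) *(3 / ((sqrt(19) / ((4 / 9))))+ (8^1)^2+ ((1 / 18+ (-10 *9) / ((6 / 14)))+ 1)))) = 1944 *sqrt(19) / 129330163+ 4015251 / 129330163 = 0.03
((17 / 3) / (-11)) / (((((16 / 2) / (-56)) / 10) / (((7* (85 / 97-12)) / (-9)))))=311.99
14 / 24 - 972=-11657 / 12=-971.42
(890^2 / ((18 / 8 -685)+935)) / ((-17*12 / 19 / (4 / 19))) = -3168400 / 51459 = -61.57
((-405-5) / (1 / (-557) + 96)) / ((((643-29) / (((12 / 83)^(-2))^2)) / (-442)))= 1197605272728085 / 170196909696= 7036.59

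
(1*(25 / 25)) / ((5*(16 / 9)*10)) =9 / 800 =0.01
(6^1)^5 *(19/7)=147744/7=21106.29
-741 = -741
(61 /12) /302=61 /3624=0.02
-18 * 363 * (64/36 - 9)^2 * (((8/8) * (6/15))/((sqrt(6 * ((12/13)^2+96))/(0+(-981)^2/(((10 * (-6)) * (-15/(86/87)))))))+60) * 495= -10122255000 - 407434812213 * sqrt(682)/3596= -13081157383.51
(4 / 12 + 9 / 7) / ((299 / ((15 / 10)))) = 17 / 2093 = 0.01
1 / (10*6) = 1 / 60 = 0.02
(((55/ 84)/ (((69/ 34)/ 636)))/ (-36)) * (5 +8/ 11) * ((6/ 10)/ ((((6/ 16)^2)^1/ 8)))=-230656/ 207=-1114.28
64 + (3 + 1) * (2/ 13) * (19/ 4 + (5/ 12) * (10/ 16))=805/ 12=67.08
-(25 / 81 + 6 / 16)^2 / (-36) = 196249 / 15116544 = 0.01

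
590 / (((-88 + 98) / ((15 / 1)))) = 885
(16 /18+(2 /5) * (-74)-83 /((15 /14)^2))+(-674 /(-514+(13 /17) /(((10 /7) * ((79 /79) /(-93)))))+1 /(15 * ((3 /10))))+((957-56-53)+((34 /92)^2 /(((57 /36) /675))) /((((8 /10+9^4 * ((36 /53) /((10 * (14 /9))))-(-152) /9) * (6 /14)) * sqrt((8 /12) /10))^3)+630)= 4151391984087539625 * sqrt(15) /10530535854717603648043+29724842596 /21564675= 1378.41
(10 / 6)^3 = 125 / 27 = 4.63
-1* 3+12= 9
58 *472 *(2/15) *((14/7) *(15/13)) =109504/13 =8423.38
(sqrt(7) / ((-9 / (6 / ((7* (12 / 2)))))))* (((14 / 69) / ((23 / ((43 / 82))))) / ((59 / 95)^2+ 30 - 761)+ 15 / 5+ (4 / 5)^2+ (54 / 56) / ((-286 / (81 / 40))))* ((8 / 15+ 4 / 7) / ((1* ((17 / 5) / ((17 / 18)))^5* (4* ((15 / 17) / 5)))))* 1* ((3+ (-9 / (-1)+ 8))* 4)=-76924097737653328052875* sqrt(7) / 6441749850451555911503232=-0.03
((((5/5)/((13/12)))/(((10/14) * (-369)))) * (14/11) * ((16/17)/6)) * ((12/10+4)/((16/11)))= -392/156825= -0.00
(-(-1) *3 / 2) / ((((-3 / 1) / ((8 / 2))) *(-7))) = 0.29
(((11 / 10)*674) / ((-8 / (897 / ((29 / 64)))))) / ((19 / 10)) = -53202864 / 551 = -96556.92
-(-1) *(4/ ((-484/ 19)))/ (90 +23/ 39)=-741/ 427493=-0.00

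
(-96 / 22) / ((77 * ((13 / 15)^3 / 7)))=-162000 / 265837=-0.61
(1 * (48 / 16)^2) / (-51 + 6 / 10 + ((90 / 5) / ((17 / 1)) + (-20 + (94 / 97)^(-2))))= -6759540 / 51279619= -0.13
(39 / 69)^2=169 / 529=0.32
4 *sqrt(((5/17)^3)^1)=20 *sqrt(85)/289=0.64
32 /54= 16 /27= 0.59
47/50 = 0.94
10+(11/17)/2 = 351/34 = 10.32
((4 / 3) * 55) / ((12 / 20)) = 1100 / 9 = 122.22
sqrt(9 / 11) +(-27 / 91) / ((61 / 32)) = -864 / 5551 +3 *sqrt(11) / 11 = 0.75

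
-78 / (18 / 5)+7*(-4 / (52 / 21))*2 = -1727 / 39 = -44.28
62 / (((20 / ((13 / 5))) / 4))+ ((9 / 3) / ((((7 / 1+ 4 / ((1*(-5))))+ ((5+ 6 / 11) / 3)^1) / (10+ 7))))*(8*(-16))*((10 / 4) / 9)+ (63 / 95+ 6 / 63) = -159212303 / 827925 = -192.30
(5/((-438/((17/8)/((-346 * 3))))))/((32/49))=4165/116388864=0.00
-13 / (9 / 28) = -364 / 9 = -40.44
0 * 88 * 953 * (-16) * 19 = 0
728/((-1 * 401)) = -728/401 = -1.82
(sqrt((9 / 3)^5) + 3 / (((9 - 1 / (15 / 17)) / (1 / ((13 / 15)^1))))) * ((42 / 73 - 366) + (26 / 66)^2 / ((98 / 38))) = -1423223633 * sqrt(3) / 432817 - 8210905575 / 51072406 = -5856.24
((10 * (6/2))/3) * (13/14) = 9.29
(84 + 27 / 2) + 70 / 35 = 199 / 2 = 99.50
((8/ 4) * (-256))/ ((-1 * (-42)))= -256/ 21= -12.19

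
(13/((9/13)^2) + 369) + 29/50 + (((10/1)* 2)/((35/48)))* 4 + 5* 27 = 18184193/28350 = 641.42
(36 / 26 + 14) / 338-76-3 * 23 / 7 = -1319697 / 15379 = -85.81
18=18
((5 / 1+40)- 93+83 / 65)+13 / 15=-8942 / 195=-45.86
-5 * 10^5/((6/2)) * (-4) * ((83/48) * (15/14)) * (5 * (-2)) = -259375000/21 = -12351190.48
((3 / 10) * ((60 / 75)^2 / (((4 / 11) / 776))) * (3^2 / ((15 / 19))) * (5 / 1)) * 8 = 186835.97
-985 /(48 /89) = -87665 /48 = -1826.35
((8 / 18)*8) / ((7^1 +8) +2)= 32 / 153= 0.21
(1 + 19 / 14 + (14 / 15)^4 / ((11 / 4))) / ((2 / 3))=20528171 / 5197500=3.95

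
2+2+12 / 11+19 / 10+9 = 1759 / 110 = 15.99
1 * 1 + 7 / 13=20 / 13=1.54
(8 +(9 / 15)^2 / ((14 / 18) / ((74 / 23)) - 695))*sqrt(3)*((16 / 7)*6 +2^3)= 14065442512*sqrt(3) / 80974075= 300.86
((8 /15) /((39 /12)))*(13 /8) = 4 /15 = 0.27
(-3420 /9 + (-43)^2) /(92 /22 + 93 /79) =1276561 /4657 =274.12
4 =4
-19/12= -1.58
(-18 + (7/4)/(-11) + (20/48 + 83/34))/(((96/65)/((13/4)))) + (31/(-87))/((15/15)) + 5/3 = -25270601/780912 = -32.36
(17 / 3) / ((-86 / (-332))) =21.88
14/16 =7/8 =0.88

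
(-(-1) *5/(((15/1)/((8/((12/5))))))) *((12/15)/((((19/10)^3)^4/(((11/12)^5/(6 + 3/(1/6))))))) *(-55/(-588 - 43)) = 8650200195312500/9163103845099634944551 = 0.00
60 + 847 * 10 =8530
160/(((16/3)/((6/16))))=45/4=11.25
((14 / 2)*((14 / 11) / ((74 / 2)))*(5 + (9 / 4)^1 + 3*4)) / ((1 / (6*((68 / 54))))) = 11662 / 333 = 35.02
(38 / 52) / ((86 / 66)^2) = 20691 / 48074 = 0.43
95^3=857375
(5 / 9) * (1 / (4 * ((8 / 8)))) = 5 / 36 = 0.14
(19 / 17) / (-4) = -19 / 68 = -0.28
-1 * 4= -4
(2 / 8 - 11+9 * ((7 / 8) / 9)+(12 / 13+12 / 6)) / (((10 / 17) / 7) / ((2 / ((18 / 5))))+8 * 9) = -0.10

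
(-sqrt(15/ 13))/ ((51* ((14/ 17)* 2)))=-sqrt(195)/ 1092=-0.01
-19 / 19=-1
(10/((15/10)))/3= 20/9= 2.22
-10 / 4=-5 / 2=-2.50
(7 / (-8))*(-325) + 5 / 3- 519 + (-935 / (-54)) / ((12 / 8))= -143477 / 648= -221.42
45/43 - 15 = -13.95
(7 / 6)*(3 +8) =77 / 6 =12.83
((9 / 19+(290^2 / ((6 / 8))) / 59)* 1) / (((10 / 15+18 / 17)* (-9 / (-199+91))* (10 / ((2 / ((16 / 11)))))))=326052843 / 179360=1817.87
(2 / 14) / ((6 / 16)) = 8 / 21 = 0.38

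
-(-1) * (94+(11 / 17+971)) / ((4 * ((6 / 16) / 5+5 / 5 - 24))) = -25880 / 2227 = -11.62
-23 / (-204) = 23 / 204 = 0.11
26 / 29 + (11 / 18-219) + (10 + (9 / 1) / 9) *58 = 219505 / 522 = 420.51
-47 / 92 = -0.51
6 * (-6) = -36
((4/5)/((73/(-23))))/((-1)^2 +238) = -92/87235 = -0.00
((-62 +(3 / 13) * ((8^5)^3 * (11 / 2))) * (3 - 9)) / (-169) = 1585458733176.85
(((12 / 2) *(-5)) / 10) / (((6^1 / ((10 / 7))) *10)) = -1 / 14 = -0.07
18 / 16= 9 / 8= 1.12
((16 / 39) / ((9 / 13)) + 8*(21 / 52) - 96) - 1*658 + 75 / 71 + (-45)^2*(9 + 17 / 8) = 4342036609 / 199368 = 21779.00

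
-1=-1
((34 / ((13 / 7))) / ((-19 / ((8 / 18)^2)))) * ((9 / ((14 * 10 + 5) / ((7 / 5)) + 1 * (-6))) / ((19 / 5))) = -133280 / 28847871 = -0.00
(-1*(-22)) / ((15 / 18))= 132 / 5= 26.40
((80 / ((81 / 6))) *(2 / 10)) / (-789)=-32 / 21303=-0.00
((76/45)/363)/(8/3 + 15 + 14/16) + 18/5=8723498/2423025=3.60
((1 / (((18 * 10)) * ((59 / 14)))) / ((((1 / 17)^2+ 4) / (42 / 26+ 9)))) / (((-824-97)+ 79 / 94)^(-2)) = 69620272765645 / 23523702852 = 2959.58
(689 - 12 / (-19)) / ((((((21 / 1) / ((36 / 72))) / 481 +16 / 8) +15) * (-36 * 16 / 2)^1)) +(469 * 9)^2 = 801301157428945 / 44974368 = 17816840.86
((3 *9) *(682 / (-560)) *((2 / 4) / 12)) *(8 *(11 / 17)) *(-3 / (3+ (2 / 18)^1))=911493 / 133280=6.84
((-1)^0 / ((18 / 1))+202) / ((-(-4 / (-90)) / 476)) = -2164015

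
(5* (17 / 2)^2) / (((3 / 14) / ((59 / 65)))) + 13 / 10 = 1531.52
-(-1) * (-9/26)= -9/26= -0.35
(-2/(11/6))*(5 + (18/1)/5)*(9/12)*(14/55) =-5418/3025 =-1.79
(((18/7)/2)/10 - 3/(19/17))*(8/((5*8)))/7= -0.07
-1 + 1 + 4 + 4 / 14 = 30 / 7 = 4.29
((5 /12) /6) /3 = 0.02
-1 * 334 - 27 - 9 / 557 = -201086 / 557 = -361.02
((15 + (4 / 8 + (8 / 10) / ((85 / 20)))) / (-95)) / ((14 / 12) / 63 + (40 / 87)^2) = -60559569 / 84311075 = -0.72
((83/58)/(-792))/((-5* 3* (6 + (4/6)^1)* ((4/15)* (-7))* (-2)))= 83/17149440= 0.00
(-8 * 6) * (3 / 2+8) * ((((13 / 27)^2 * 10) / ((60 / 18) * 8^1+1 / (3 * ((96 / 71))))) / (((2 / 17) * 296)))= -8733920 / 7743249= -1.13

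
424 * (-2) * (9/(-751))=7632/751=10.16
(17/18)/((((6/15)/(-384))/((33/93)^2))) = -329120/2883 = -114.16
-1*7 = -7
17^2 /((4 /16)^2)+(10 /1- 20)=4614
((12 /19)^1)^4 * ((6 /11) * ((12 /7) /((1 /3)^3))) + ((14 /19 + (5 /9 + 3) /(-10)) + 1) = 2437722163 /451562265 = 5.40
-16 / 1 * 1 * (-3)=48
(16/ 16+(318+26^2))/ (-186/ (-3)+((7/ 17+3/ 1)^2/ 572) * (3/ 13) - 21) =534564745/ 22029814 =24.27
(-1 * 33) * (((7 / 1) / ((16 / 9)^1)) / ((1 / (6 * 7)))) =-43659 / 8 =-5457.38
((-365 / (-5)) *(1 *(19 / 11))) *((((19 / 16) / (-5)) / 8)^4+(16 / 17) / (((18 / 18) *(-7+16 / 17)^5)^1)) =-308869919899836006339 / 21394330702504263680000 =-0.01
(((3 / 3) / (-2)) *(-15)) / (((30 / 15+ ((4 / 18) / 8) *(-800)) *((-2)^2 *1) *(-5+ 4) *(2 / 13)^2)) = 1755 / 448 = 3.92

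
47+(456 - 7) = 496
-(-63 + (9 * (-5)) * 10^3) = 45063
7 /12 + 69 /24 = 83 /24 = 3.46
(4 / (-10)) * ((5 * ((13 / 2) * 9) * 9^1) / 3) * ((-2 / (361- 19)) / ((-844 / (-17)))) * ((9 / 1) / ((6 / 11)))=21879 / 32072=0.68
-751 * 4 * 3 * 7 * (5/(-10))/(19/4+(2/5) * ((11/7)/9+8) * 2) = 7948584/2845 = 2793.88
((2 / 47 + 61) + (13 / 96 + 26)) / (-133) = -393347 / 600096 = -0.66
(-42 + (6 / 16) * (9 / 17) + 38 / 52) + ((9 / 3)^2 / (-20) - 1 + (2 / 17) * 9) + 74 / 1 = 287637 / 8840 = 32.54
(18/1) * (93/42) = 279/7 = 39.86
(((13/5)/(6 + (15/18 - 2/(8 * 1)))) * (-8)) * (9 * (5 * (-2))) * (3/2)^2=50544/79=639.80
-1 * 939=-939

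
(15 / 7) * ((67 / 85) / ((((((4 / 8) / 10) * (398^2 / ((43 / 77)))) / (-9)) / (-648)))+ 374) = 291061577370 / 362863963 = 802.12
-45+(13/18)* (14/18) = -7199/162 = -44.44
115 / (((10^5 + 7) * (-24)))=-115 / 2400168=-0.00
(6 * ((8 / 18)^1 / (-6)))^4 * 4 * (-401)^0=1024 / 6561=0.16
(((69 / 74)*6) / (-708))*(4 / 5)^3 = -1104 / 272875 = -0.00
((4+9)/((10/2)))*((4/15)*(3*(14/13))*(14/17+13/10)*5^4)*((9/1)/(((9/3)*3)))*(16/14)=3397.65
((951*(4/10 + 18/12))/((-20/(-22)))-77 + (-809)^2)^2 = 4308499194227281/10000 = 430849919422.73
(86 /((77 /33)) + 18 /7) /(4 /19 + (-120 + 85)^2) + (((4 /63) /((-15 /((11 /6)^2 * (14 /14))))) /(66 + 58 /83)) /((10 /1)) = 352490234603 /10960609867200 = 0.03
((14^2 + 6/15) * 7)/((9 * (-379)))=-6874/17055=-0.40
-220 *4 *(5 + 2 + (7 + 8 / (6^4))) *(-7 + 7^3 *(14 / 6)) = -2376096800 / 243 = -9778176.13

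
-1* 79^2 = -6241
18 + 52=70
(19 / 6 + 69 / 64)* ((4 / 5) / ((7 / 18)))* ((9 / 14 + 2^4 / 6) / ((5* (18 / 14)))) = 22657 / 5040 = 4.50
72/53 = 1.36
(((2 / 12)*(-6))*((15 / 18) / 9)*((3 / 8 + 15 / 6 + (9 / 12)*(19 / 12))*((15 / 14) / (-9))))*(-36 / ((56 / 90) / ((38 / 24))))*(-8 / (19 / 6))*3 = 24375 / 784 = 31.09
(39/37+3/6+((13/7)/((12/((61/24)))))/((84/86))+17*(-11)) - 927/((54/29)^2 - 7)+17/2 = 799184433157/9307738944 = 85.86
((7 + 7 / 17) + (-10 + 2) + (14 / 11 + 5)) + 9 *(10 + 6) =27991 / 187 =149.68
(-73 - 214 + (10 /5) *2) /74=-3.82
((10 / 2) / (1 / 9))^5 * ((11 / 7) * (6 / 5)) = 2435771250 / 7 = 347967321.43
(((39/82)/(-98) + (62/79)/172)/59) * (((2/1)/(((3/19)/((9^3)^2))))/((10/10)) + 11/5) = -53347836485/1610599228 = -33.12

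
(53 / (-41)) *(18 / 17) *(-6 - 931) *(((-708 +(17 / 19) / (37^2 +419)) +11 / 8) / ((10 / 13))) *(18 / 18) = -1178113.77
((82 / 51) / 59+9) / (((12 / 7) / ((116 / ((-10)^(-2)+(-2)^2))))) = 551408900 / 3619827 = 152.33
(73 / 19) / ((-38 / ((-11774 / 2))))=429751 / 722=595.22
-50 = -50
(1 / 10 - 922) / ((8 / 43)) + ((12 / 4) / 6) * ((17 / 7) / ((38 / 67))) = -52700681 / 10640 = -4953.07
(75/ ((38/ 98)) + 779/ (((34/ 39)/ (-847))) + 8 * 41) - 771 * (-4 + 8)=-490576859/ 646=-759406.90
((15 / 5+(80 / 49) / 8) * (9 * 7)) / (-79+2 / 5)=-2355 / 917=-2.57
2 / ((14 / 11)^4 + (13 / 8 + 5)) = 234256 / 1083301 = 0.22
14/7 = 2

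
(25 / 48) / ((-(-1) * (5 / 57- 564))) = -475 / 514288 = -0.00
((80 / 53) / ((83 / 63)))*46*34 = 7882560 / 4399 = 1791.90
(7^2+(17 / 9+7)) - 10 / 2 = 476 / 9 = 52.89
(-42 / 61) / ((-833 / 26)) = 156 / 7259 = 0.02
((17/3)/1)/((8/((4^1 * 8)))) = 68/3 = 22.67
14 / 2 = 7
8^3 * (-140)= -71680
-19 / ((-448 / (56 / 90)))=0.03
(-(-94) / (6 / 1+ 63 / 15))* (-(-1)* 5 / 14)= 1175 / 357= 3.29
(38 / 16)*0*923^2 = 0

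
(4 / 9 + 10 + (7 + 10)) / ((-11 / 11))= -247 / 9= -27.44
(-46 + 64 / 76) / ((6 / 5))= -715 / 19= -37.63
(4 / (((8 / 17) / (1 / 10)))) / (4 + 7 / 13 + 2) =13 / 100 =0.13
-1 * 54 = -54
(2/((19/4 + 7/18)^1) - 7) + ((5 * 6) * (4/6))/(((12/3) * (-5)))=-1408/185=-7.61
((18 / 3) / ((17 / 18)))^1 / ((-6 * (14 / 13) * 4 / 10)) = -585 / 238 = -2.46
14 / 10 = 7 / 5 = 1.40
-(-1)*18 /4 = 9 /2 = 4.50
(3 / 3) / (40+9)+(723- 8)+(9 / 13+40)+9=487122 / 637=764.71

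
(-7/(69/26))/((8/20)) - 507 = -35438/69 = -513.59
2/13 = 0.15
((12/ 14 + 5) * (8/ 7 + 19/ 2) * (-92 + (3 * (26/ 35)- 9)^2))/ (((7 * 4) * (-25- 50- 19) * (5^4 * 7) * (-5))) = -0.00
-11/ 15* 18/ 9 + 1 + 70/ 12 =161/ 30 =5.37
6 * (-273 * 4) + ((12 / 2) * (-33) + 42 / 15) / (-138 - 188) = -5339392 / 815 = -6551.40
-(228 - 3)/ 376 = -225/ 376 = -0.60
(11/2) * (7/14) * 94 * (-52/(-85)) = 13442/85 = 158.14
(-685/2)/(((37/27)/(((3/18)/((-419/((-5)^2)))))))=154125/62012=2.49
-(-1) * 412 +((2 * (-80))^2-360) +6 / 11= 25652.55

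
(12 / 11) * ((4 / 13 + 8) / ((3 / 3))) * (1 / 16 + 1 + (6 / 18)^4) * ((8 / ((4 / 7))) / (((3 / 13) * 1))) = 19502 / 33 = 590.97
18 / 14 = 9 / 7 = 1.29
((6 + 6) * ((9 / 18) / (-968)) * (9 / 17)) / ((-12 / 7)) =63 / 32912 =0.00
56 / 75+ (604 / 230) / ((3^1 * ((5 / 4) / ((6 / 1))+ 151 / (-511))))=-9.30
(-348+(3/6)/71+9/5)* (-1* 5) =245797/142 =1730.96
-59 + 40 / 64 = -467 / 8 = -58.38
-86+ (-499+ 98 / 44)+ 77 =-11127 / 22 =-505.77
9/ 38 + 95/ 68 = 2111/ 1292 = 1.63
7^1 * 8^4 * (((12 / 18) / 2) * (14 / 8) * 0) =0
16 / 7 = 2.29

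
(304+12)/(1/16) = 5056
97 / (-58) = -97 / 58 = -1.67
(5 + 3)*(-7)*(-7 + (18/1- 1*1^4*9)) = -112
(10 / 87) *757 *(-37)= -280090 / 87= -3219.43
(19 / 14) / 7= 19 / 98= 0.19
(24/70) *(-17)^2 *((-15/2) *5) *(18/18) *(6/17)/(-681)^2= -1020/360703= -0.00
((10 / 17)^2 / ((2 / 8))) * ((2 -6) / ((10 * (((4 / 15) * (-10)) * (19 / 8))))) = 480 / 5491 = 0.09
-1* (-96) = 96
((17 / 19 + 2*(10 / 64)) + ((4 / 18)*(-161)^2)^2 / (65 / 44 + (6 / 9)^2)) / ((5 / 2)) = 35949246000047 / 5205240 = 6906357.06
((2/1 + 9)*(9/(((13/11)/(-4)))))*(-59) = 257004/13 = 19769.54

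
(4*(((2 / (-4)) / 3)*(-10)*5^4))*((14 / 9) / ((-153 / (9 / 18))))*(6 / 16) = -21875 / 2754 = -7.94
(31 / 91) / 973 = 31 / 88543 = 0.00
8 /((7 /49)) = 56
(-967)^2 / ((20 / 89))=83222921 / 20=4161146.05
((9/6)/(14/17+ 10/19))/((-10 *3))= -323/8720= -0.04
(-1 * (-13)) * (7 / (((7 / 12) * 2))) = 78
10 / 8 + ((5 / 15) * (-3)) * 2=-3 / 4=-0.75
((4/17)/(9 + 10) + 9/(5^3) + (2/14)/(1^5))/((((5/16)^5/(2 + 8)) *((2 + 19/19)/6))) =269374980096/176640625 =1524.99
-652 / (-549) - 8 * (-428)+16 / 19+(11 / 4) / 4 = 571905397 / 166896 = 3426.72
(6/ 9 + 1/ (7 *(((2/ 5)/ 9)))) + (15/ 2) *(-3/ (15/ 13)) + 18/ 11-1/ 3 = -3307/ 231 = -14.32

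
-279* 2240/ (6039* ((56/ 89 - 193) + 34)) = 1236032/ 1891549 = 0.65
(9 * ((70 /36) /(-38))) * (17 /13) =-595 /988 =-0.60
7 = 7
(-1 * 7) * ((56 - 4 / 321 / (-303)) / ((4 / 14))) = -133444934 / 97263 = -1372.00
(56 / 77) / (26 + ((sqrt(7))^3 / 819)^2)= 109512 / 3915131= 0.03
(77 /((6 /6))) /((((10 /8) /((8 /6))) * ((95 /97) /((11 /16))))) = 82159 /1425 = 57.66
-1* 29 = -29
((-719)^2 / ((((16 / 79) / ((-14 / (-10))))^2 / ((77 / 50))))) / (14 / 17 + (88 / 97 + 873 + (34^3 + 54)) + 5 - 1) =20073329993208877 / 21232118080000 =945.42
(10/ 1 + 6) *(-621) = -9936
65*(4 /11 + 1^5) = 975 /11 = 88.64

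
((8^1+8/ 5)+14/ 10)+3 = 14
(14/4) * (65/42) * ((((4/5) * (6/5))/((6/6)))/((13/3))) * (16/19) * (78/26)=288/95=3.03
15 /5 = 3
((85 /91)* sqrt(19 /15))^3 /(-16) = -466735* sqrt(285) /108514224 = -0.07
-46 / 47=-0.98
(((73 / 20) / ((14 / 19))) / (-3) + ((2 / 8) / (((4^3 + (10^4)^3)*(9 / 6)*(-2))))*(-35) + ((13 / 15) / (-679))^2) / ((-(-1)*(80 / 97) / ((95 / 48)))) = -13017644449310134824829 / 3285273600210257510400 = -3.96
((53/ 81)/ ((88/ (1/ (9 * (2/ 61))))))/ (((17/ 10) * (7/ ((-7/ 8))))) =-16165/ 8724672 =-0.00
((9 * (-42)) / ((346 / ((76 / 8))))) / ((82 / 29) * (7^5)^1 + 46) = -34713 / 159103256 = -0.00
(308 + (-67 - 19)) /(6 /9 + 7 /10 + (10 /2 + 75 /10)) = 1665 /104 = 16.01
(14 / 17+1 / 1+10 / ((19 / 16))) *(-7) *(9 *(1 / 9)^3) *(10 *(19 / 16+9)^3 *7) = -1170319415545 / 17860608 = -65525.17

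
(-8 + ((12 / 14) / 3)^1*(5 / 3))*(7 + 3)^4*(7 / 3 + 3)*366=-3084160000 / 21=-146864761.90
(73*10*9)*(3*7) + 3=137973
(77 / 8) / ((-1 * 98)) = -11 / 112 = -0.10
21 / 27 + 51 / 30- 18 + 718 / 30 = 757 / 90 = 8.41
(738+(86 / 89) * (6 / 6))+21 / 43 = 2829893 / 3827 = 739.45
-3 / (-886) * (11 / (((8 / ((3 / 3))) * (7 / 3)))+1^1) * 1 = 267 / 49616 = 0.01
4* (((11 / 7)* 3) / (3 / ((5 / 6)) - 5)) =-660 / 49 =-13.47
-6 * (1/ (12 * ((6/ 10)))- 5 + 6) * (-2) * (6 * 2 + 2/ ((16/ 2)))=2009/ 12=167.42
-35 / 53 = -0.66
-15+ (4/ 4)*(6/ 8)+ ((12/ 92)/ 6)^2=-7538/ 529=-14.25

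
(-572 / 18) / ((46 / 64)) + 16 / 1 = -5840 / 207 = -28.21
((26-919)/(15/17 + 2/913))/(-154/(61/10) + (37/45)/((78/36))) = 164867709435/4060845994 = 40.60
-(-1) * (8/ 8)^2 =1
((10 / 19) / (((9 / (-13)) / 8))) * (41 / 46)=-21320 / 3933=-5.42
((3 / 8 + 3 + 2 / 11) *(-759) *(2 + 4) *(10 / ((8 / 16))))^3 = -33998054208208875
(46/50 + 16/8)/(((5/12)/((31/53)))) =27156/6625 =4.10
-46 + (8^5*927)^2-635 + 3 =922697487875418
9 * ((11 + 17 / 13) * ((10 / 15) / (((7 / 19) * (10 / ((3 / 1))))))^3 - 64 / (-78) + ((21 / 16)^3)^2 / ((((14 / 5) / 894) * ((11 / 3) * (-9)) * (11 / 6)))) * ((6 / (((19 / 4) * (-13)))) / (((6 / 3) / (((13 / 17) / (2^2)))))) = 73898844684942357 / 36547297961574400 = 2.02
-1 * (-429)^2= -184041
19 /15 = 1.27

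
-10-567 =-577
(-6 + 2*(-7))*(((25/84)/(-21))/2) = 125/882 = 0.14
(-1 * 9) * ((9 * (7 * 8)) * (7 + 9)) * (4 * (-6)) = 1741824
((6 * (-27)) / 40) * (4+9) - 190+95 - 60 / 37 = -110461 / 740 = -149.27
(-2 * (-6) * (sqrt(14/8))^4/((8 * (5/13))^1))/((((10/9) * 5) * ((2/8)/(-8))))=-17199/250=-68.80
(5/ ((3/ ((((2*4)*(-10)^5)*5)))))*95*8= -5066666666.67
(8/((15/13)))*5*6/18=104/9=11.56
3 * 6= 18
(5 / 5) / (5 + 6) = 1 / 11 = 0.09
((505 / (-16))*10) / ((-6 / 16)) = 2525 / 3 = 841.67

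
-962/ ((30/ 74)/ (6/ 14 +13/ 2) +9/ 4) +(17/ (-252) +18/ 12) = -1156091681/ 2783844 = -415.29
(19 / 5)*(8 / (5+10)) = 152 / 75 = 2.03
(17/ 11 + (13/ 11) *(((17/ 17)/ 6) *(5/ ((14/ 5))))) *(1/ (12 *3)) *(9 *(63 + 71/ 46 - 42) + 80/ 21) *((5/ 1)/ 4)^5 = 1093833653125/ 32904216576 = 33.24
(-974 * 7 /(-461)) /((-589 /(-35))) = 0.88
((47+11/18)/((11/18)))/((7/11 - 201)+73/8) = -6856/16829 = -0.41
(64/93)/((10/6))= 64/155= 0.41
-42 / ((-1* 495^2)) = 14 / 81675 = 0.00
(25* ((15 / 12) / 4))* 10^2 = 781.25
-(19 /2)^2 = -361 /4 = -90.25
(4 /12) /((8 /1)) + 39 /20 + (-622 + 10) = -73201 /120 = -610.01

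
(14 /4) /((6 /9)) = 21 /4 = 5.25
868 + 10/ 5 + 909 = 1779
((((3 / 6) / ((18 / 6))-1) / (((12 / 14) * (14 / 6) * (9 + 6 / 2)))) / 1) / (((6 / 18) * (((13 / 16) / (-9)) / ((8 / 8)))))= 15 / 13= 1.15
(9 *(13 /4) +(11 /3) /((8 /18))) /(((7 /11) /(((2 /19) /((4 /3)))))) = 2475 /532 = 4.65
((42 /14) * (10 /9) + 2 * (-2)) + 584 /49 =1654 /147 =11.25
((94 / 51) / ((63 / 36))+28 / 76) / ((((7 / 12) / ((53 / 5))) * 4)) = 511079 / 79135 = 6.46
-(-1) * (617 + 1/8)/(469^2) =0.00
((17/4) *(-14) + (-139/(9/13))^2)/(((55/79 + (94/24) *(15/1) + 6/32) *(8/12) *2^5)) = 515147861/16281432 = 31.64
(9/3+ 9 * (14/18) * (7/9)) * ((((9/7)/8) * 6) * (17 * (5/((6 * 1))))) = 1615/14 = 115.36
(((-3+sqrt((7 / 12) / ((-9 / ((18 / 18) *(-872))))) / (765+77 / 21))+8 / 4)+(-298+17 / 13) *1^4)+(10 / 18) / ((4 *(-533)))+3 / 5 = -28503061 / 95940+sqrt(4578) / 6918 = -297.08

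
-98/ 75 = -1.31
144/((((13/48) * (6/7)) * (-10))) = -4032/65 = -62.03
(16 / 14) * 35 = 40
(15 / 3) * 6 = 30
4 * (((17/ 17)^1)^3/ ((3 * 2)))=2/ 3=0.67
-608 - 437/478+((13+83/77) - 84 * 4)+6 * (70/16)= -66588407/73612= -904.59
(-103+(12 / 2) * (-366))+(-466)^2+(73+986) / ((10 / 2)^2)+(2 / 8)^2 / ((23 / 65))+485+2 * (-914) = 1964720137 / 9200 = 213556.54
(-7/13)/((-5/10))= 14/13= 1.08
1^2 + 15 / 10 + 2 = 9 / 2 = 4.50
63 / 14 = 9 / 2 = 4.50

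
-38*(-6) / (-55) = -228 / 55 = -4.15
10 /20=1 /2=0.50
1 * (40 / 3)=40 / 3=13.33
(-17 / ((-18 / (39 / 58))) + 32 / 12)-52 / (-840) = 40969 / 12180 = 3.36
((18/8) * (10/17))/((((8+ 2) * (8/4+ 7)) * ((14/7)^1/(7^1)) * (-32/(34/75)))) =-7/9600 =-0.00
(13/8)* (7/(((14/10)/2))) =65/4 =16.25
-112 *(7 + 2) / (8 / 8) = -1008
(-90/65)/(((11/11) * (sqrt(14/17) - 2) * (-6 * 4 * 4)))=-0.01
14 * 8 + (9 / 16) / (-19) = 34039 / 304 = 111.97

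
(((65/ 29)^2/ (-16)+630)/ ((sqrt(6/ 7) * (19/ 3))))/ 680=0.16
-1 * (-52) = 52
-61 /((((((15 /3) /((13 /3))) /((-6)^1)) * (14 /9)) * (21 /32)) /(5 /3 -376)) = -116315.30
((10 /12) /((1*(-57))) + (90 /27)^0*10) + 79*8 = 641.99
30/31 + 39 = 1239/31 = 39.97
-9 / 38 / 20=-9 / 760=-0.01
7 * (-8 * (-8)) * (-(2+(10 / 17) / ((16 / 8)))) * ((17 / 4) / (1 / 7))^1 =-30576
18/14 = 9/7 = 1.29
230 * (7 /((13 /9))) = 14490 /13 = 1114.62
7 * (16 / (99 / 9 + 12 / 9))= 336 / 37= 9.08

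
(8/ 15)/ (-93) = -8/ 1395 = -0.01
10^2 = 100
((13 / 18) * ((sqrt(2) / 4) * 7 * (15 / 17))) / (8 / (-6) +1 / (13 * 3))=-5915 * sqrt(2) / 6936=-1.21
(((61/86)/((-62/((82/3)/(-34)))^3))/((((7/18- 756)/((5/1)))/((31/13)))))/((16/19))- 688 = -9483583293518727499/13784278042324608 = -688.00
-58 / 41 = -1.41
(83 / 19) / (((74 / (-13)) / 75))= -57.56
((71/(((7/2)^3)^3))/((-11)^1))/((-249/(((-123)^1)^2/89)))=183323136/3279013043999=0.00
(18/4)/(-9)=-1/2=-0.50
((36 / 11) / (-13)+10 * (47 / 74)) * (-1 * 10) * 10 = -3227300 / 5291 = -609.96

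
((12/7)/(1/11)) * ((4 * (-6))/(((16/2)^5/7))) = -99/1024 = -0.10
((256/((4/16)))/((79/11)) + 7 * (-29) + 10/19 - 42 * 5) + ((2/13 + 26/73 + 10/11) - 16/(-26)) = -4197033735/15668939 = -267.86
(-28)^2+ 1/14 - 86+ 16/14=9789/14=699.21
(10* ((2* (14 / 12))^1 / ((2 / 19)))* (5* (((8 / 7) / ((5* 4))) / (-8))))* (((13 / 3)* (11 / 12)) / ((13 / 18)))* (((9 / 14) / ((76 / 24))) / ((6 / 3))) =-495 / 112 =-4.42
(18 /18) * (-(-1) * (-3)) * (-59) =177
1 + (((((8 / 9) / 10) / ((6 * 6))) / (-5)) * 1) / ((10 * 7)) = 1.00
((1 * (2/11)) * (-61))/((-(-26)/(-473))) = 2623/13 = 201.77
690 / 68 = 345 / 34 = 10.15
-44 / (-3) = 44 / 3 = 14.67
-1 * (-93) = 93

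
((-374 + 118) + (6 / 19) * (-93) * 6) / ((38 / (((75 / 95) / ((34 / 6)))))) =-184770 / 116603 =-1.58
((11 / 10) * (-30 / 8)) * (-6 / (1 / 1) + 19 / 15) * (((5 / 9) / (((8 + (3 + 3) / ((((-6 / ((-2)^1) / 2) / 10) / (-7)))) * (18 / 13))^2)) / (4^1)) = 131989 / 6903595008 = 0.00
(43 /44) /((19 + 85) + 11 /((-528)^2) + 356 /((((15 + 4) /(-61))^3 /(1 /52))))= -2208488256 /276957647537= -0.01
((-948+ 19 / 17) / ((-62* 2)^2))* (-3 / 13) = 48291 / 3398096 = 0.01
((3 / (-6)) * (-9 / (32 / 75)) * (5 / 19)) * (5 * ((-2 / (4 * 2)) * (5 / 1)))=-84375 / 4864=-17.35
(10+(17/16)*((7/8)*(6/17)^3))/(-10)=-46429/46240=-1.00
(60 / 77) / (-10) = -6 / 77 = -0.08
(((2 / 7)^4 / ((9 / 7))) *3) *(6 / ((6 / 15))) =80 / 343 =0.23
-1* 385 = -385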